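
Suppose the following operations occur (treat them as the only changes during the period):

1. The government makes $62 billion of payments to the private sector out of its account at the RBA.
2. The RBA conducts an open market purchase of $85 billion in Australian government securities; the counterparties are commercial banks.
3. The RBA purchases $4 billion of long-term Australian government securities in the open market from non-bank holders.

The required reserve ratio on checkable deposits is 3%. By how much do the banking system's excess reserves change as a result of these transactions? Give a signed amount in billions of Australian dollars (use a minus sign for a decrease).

+$149.02 billion

Government spending $62 billion: reserves +$62B, deposits +$62B.
OMO purchase (from banks) $85 billion: reserves +$85B, deposits 0.
Asset purchase (from non-banks) $4 billion: reserves +$4B, deposits +$4B.
Totals: Δreserves = +$151B, Δdeposits = +$66B.
Δrequired reserves = 3% × +$66B = +$1.98B.
Δexcess reserves = Δreserves − Δrequired = +$151B − (+$1.98B) = +$149.02 billion.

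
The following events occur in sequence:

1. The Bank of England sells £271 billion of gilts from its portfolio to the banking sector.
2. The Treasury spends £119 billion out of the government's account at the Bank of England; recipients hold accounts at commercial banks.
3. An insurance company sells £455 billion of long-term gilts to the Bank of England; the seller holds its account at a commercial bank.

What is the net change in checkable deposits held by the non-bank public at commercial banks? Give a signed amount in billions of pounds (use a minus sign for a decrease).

+£574 billion

OMO sale (to banks) £271 billion: the counterparty is a bank, so public deposits are unchanged → 0.
Government spending £119 billion: non-bank counterparties' bank balances rise → +£119B.
Asset purchase (from non-banks) £455 billion: non-bank counterparties' bank balances rise → +£455B.
Net: 0 + 119 + 455 = +£574 billion.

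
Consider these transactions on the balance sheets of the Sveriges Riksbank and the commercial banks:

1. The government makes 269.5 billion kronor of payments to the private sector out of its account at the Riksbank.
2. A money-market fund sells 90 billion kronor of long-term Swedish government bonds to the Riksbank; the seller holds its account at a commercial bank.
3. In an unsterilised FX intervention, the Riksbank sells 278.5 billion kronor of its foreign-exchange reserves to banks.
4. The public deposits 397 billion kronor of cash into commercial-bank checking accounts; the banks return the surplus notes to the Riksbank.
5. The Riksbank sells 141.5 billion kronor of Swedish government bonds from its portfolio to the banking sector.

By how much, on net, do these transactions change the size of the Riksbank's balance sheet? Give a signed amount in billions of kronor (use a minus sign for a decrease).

Riksbank balance sheet:
  Assets:      Securities −51.5B, Foreign assets −278.5B
  Liabilities: Bank reserves +336.5B, Currency in circulation −397B, Government deposits −269.5B
Change in total Riksbank assets = -330 billion.

-330 billion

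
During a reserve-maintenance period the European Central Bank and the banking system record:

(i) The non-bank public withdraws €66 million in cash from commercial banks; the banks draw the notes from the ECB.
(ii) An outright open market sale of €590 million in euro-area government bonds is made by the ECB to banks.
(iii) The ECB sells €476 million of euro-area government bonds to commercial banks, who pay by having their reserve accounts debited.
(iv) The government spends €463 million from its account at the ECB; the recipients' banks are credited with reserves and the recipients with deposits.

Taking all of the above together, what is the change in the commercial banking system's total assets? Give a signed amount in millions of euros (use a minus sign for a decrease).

ECB balance sheet:
  Assets:      Securities −€1066M
  Liabilities: Bank reserves −€669M, Currency in circulation +€66M, Government deposits −€463M
Commercial banking system:
  Assets:      Reserves at CB −€669M, Securities +€1066M
  Liabilities: Checkable deposits +€397M
Change in total bank assets = +€397 million.

+€397 million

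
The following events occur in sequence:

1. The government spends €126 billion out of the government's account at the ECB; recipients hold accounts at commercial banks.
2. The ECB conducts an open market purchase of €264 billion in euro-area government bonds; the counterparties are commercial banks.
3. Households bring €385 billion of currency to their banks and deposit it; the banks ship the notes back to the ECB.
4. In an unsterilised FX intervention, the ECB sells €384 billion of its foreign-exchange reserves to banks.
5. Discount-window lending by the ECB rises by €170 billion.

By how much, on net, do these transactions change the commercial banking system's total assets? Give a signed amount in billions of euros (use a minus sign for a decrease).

+€681 billion

Government spending €126 billion: bank balance sheets expand → +€126B.
OMO purchase (from banks) €264 billion: just an asset swap on bank balance sheets → 0.
Currency deposit €385 billion: bank balance sheets expand → +€385B.
FX sale €384 billion: just an asset swap on bank balance sheets → 0.
Discount-window loan €170 billion: bank balance sheets expand → +€170B.
Net: 126 + 0 + 385 + 0 + 170 = +€681 billion.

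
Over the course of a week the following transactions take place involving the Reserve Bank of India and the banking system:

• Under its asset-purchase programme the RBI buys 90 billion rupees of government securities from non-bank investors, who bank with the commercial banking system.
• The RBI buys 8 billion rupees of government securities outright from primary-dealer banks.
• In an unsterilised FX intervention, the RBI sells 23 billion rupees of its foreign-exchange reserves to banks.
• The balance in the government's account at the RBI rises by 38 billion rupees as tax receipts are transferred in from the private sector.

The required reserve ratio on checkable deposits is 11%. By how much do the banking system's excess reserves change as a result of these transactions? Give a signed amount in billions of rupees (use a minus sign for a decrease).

Asset purchase (from non-banks) 90 billion rupees: reserves +90B, deposits +90B.
OMO purchase (from banks) 8 billion rupees: reserves +8B, deposits 0.
FX sale 23 billion rupees: reserves −23B, deposits 0.
Government account inflow 38 billion rupees: reserves −38B, deposits −38B.
Totals: Δreserves = +37B, Δdeposits = +52B.
Δrequired reserves = 11% × +52B = +5.72B.
Δexcess reserves = Δreserves − Δrequired = +37B − (+5.72B) = +31.28 billion.

+31.28 billion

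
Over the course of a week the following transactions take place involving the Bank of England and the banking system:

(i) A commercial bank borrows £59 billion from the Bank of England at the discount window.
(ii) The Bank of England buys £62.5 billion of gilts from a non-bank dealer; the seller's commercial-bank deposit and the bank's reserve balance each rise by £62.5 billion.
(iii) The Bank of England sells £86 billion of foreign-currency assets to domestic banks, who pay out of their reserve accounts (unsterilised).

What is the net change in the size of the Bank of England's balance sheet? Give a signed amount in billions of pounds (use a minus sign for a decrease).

+£35.5 billion

Bank of England balance sheet:
  Assets:      Securities +£62.5B, Loans to banks +£59B, Foreign assets −£86B
  Liabilities: Bank reserves +£35.5B
Change in total Bank of England assets = +£35.5 billion.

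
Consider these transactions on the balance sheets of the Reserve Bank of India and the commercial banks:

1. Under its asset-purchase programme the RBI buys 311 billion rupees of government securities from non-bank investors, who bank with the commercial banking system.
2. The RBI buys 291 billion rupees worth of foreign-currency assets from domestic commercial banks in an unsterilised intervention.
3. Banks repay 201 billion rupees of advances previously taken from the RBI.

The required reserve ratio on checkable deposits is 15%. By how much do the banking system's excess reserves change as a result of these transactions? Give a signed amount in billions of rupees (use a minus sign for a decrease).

Asset purchase (from non-banks) 311 billion rupees: reserves +311B, deposits +311B.
FX purchase 291 billion rupees: reserves +291B, deposits 0.
Discount-window repayment 201 billion rupees: reserves −201B, deposits 0.
Totals: Δreserves = +401B, Δdeposits = +311B.
Δrequired reserves = 15% × +311B = +46.65B.
Δexcess reserves = Δreserves − Δrequired = +401B − (+46.65B) = +354.35 billion.

+354.35 billion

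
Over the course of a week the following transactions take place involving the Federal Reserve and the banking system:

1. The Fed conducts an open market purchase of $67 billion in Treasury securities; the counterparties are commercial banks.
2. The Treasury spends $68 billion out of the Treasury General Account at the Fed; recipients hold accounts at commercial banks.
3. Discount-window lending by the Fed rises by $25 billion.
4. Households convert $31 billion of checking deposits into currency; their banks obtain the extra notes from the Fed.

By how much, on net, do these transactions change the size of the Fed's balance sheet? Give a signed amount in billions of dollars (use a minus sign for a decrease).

+$92 billion

OMO purchase (from banks) $67 billion: a Fed asset is acquired → +$67B.
Government spending $68 billion: only the composition of liabilities changes → 0.
Discount-window loan $25 billion: a Fed asset is acquired → +$25B.
Currency withdrawal $31 billion: only the composition of liabilities changes → 0.
Net: 67 + 0 + 25 + 0 = +$92 billion.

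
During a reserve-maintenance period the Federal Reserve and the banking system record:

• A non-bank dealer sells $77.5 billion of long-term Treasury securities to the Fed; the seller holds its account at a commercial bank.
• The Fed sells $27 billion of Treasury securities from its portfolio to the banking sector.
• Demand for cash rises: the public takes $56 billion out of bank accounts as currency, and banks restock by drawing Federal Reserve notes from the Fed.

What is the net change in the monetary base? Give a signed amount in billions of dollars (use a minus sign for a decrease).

+$50.5 billion

Asset purchase (from non-banks) $77.5 billion: Fed balance sheet expands → +$77.5B.
OMO sale (to banks) $27 billion: Fed balance sheet contracts → −$27B.
Currency withdrawal $56 billion: just a shift between currency and reserves — both are base money → 0.
Net: 77.5 − 27 + 0 = +$50.5 billion.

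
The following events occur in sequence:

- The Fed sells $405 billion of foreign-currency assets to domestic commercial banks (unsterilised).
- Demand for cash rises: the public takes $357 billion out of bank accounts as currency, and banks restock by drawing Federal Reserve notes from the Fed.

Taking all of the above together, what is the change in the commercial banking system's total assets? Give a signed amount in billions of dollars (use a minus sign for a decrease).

-$357 billion

Fed balance sheet:
  Assets:      Foreign assets −$405B
  Liabilities: Bank reserves −$762B, Currency in circulation +$357B
Commercial banking system:
  Assets:      Reserves at CB −$762B, Foreign assets +$405B
  Liabilities: Checkable deposits −$357B
Change in total bank assets = -$357 billion.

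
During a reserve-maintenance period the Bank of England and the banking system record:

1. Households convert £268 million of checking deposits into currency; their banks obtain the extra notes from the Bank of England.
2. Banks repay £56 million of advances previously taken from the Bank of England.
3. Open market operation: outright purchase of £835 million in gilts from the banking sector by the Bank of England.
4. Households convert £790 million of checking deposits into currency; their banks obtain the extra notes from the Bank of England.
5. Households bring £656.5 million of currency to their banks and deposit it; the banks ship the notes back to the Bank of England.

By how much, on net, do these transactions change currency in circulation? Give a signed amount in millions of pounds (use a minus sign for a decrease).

Bank of England balance sheet:
  Assets:      Securities +£835M, Loans to banks −£56M
  Liabilities: Bank reserves +£377.5M, Currency in circulation +£401.5M
So the change in currency in circulation is +£401.5 million.

+£401.5 million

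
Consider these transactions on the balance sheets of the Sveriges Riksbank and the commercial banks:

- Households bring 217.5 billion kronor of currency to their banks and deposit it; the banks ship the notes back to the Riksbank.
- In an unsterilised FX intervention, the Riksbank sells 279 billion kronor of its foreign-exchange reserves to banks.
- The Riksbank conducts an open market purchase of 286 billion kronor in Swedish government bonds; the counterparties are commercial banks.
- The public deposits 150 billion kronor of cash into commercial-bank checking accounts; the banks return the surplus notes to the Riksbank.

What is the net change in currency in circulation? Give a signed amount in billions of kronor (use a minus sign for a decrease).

Riksbank balance sheet:
  Assets:      Securities +286B, Foreign assets −279B
  Liabilities: Bank reserves +374.5B, Currency in circulation −367.5B
Commercial banking system:
  Assets:      Reserves at CB +374.5B, Securities −286B, Foreign assets +279B
  Liabilities: Checkable deposits +367.5B
So the change in currency in circulation is -367.5 billion.

-367.5 billion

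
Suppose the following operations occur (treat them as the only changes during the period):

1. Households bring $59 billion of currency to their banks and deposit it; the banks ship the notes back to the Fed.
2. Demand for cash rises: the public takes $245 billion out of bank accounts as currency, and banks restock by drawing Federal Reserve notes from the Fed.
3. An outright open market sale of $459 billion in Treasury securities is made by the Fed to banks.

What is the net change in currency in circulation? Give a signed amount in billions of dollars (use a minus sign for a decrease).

Currency deposit $59 billion: notes return to the central bank → −$59B.
Currency withdrawal $245 billion: notes leave the central bank → +$245B.
OMO sale (to banks) $459 billion: no currency enters or leaves circulation → 0.
Net: −59 + 245 + 0 = +$186 billion.

+$186 billion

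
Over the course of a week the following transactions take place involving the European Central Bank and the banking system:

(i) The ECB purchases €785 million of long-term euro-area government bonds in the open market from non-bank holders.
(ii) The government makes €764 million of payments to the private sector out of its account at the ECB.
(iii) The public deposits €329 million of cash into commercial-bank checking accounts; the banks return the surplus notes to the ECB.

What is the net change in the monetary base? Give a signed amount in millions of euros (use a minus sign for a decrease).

+€1549 million

Asset purchase (from non-banks) €785 million: ECB balance sheet expands → +€785M.
Government spending €764 million: a non-base liability converts back to reserves → +€764M.
Currency deposit €329 million: just a shift between currency and reserves — both are base money → 0.
Net: 785 + 764 + 0 = +€1549 million.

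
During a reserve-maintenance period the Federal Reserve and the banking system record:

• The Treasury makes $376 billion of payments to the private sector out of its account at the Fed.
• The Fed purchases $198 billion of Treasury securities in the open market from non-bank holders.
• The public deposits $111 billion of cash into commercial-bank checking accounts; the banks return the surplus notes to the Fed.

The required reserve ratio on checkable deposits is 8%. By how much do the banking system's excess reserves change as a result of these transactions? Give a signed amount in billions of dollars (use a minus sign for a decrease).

+$630.2 billion

Government spending $376 billion: reserves +$376B, deposits +$376B.
Asset purchase (from non-banks) $198 billion: reserves +$198B, deposits +$198B.
Currency deposit $111 billion: reserves +$111B, deposits +$111B.
Totals: Δreserves = +$685B, Δdeposits = +$685B.
Δrequired reserves = 8% × +$685B = +$54.8B.
Δexcess reserves = Δreserves − Δrequired = +$685B − (+$54.8B) = +$630.2 billion.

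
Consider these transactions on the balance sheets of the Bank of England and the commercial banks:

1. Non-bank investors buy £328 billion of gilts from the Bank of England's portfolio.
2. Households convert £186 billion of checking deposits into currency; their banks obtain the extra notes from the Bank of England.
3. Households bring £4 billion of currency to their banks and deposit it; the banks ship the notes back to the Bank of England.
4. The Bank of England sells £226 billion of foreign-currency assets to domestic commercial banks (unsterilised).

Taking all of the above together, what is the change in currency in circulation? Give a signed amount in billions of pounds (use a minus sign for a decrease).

+£182 billion

Bank of England balance sheet:
  Assets:      Securities −£328B, Foreign assets −£226B
  Liabilities: Bank reserves −£736B, Currency in circulation +£182B
So the change in currency in circulation is +£182 billion.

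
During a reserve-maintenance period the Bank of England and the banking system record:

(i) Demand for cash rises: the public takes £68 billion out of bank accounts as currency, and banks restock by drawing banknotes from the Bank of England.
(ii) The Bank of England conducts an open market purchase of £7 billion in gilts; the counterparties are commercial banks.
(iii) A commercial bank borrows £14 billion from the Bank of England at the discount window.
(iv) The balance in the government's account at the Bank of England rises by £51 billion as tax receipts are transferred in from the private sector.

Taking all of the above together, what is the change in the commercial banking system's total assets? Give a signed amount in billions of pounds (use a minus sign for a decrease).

Bank of England balance sheet:
  Assets:      Securities +£7B, Loans to banks +£14B
  Liabilities: Bank reserves −£98B, Currency in circulation +£68B, Government deposits +£51B
Commercial banking system:
  Assets:      Reserves at CB −£98B, Securities −£7B
  Liabilities: Checkable deposits −£119B, Borrowings from CB +£14B
Change in total bank assets = -£105 billion.

-£105 billion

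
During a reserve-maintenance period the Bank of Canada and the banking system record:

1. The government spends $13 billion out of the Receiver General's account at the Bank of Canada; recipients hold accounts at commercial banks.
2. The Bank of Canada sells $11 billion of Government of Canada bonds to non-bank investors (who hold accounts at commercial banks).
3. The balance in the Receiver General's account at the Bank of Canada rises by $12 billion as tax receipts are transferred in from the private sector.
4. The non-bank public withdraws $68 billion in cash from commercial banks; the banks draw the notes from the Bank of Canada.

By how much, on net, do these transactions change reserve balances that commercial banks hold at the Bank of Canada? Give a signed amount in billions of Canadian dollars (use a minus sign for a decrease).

Bank of Canada balance sheet:
  Assets:      Securities −$11B
  Liabilities: Bank reserves −$78B, Currency in circulation +$68B, Government deposits −$1B
Commercial banking system:
  Assets:      Reserves at CB −$78B
  Liabilities: Checkable deposits −$78B
So the change in reserve balances that commercial banks hold at the Bank of Canada is -$78 billion.

-$78 billion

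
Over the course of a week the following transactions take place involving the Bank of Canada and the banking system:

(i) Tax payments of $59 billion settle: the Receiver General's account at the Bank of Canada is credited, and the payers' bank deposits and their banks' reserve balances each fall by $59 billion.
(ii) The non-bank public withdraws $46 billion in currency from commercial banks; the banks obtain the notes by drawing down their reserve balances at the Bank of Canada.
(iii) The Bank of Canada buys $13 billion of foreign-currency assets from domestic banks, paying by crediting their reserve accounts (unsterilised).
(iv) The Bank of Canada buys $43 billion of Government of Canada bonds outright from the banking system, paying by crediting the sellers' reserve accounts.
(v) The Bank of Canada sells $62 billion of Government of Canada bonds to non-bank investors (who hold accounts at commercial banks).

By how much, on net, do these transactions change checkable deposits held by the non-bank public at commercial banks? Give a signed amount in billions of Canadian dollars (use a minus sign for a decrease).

-$167 billion

Bank of Canada balance sheet:
  Assets:      Securities −$19B, Foreign assets +$13B
  Liabilities: Bank reserves −$111B, Currency in circulation +$46B, Government deposits +$59B
Commercial banking system:
  Assets:      Reserves at CB −$111B, Securities −$43B, Foreign assets −$13B
  Liabilities: Checkable deposits −$167B
So the change in checkable deposits held by the non-bank public at commercial banks is -$167 billion.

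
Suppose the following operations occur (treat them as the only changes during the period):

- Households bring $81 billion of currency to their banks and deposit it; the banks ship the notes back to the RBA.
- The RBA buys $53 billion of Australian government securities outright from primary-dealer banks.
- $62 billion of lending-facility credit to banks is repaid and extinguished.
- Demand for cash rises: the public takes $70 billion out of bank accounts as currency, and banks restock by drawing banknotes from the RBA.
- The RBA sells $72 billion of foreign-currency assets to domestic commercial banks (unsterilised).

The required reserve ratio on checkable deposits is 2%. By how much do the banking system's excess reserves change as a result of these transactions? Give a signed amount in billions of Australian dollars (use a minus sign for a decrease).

Currency deposit $81 billion: reserves +$81B, deposits +$81B.
OMO purchase (from banks) $53 billion: reserves +$53B, deposits 0.
Discount-window repayment $62 billion: reserves −$62B, deposits 0.
Currency withdrawal $70 billion: reserves −$70B, deposits −$70B.
FX sale $72 billion: reserves −$72B, deposits 0.
Totals: Δreserves = −$70B, Δdeposits = +$11B.
Δrequired reserves = 2% × +$11B = +$0.22B.
Δexcess reserves = Δreserves − Δrequired = −$70B − (+$0.22B) = -$70.22 billion.

-$70.22 billion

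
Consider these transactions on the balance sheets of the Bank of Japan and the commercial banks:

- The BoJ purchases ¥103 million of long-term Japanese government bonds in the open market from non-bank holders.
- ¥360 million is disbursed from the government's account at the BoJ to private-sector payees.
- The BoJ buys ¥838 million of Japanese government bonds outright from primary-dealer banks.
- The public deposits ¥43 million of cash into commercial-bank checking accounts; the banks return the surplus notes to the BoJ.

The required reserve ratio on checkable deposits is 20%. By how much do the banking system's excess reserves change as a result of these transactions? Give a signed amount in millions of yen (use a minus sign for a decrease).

+¥1242.8 million

Asset purchase (from non-banks) ¥103 million: reserves +¥103M, deposits +¥103M.
Government spending ¥360 million: reserves +¥360M, deposits +¥360M.
OMO purchase (from banks) ¥838 million: reserves +¥838M, deposits 0.
Currency deposit ¥43 million: reserves +¥43M, deposits +¥43M.
Totals: Δreserves = +¥1344M, Δdeposits = +¥506M.
Δrequired reserves = 20% × +¥506M = +¥101.2M.
Δexcess reserves = Δreserves − Δrequired = +¥1344M − (+¥101.2M) = +¥1242.8 million.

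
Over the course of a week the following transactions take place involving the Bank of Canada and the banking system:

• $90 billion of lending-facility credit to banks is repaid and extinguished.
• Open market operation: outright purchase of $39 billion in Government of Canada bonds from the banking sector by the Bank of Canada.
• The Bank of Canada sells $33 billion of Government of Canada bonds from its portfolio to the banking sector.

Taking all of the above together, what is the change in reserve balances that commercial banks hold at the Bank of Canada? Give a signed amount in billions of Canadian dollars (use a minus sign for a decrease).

-$84 billion

Discount-window repayment $90 billion: repayment is debited from reserves → −$90B.
OMO purchase (from banks) $39 billion: the Bank of Canada pays by crediting reserve accounts → +$39B.
OMO sale (to banks) $33 billion: the buying banks pay out of their reserve balances → −$33B.
Net: −90 + 39 − 33 = -$84 billion.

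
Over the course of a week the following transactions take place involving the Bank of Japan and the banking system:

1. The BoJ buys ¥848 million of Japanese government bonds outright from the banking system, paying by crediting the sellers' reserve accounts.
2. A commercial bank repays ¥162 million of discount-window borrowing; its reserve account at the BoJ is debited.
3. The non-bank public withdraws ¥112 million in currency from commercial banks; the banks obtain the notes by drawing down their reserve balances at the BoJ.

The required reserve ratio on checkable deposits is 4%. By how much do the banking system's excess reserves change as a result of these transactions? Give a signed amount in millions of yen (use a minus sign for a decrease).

+¥578.48 million

OMO purchase (from banks) ¥848 million: reserves +¥848M, deposits 0.
Discount-window repayment ¥162 million: reserves −¥162M, deposits 0.
Currency withdrawal ¥112 million: reserves −¥112M, deposits −¥112M.
Totals: Δreserves = +¥574M, Δdeposits = −¥112M.
Δrequired reserves = 4% × −¥112M = −¥4.48M.
Δexcess reserves = Δreserves − Δrequired = +¥574M − (−¥4.48M) = +¥578.48 million.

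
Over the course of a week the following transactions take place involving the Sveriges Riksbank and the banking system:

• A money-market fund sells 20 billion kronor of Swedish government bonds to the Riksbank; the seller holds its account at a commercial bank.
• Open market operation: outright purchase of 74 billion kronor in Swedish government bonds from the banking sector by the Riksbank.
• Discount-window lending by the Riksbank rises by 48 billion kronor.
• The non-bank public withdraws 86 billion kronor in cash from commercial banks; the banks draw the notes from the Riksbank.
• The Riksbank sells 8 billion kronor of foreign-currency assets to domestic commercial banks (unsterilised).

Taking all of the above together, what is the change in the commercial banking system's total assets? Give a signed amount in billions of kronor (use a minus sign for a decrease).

Riksbank balance sheet:
  Assets:      Securities +94B, Loans to banks +48B, Foreign assets −8B
  Liabilities: Bank reserves +48B, Currency in circulation +86B
Commercial banking system:
  Assets:      Reserves at CB +48B, Securities −74B, Foreign assets +8B
  Liabilities: Checkable deposits −66B, Borrowings from CB +48B
Change in total bank assets = -18 billion.

-18 billion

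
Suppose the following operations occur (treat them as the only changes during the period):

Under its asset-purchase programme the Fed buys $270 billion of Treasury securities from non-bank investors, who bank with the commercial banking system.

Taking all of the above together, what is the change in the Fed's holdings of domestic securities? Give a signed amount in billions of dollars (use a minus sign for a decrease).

+$270 billion

Fed balance sheet:
  Assets:      Securities +$270B
  Liabilities: Bank reserves +$270B
Commercial banking system:
  Assets:      Reserves at CB +$270B
  Liabilities: Checkable deposits +$270B
So the change in the Fed's holdings of domestic securities is +$270 billion.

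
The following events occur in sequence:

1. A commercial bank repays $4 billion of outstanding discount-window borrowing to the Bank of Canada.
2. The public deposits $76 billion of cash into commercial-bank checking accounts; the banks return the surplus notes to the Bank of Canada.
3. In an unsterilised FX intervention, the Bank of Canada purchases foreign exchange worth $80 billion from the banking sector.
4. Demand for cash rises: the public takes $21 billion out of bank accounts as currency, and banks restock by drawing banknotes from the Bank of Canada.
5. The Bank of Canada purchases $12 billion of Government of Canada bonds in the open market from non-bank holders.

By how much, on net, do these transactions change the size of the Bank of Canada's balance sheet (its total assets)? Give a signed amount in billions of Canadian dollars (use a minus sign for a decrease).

+$88 billion

Discount-window repayment $4 billion: a Bank of Canada asset is shed → −$4B.
Currency deposit $76 billion: only the composition of liabilities changes → 0.
FX purchase $80 billion: a Bank of Canada asset is acquired → +$80B.
Currency withdrawal $21 billion: only the composition of liabilities changes → 0.
Asset purchase (from non-banks) $12 billion: a Bank of Canada asset is acquired → +$12B.
Net: −4 + 0 + 80 + 0 + 12 = +$88 billion.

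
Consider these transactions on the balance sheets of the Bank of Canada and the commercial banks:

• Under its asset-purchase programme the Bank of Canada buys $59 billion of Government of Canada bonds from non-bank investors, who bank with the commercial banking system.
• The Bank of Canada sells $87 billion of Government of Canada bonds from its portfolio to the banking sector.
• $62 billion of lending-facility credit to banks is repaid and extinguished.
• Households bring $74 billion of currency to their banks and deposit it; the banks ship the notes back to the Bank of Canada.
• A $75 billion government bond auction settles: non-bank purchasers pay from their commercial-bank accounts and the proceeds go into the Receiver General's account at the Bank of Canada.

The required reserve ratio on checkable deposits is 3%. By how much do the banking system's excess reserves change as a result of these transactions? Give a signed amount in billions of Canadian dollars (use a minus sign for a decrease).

Asset purchase (from non-banks) $59 billion: reserves +$59B, deposits +$59B.
OMO sale (to banks) $87 billion: reserves −$87B, deposits 0.
Discount-window repayment $62 billion: reserves −$62B, deposits 0.
Currency deposit $74 billion: reserves +$74B, deposits +$74B.
Government account inflow $75 billion: reserves −$75B, deposits −$75B.
Totals: Δreserves = −$91B, Δdeposits = +$58B.
Δrequired reserves = 3% × +$58B = +$1.74B.
Δexcess reserves = Δreserves − Δrequired = −$91B − (+$1.74B) = -$92.74 billion.

-$92.74 billion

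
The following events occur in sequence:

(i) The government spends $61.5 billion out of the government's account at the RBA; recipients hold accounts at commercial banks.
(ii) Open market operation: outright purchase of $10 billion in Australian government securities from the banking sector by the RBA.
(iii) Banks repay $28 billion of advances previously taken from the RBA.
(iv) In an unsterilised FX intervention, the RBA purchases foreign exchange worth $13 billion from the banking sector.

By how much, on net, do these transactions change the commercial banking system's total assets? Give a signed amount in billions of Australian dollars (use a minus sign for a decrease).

Government spending $61.5 billion: bank balance sheets expand → +$61.5B.
OMO purchase (from banks) $10 billion: just an asset swap on bank balance sheets → 0.
Discount-window repayment $28 billion: bank balance sheets shrink → −$28B.
FX purchase $13 billion: just an asset swap on bank balance sheets → 0.
Net: 61.5 + 0 − 28 + 0 = +$33.5 billion.

+$33.5 billion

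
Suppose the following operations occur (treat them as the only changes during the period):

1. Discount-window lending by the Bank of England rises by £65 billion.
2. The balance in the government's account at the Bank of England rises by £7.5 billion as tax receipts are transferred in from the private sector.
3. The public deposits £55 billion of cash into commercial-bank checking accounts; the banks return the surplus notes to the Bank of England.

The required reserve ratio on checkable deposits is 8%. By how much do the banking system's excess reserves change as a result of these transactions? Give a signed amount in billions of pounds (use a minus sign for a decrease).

+£108.7 billion

Discount-window loan £65 billion: reserves +£65B, deposits 0.
Government account inflow £7.5 billion: reserves −£7.5B, deposits −£7.5B.
Currency deposit £55 billion: reserves +£55B, deposits +£55B.
Totals: Δreserves = +£112.5B, Δdeposits = +£47.5B.
Δrequired reserves = 8% × +£47.5B = +£3.8B.
Δexcess reserves = Δreserves − Δrequired = +£112.5B − (+£3.8B) = +£108.7 billion.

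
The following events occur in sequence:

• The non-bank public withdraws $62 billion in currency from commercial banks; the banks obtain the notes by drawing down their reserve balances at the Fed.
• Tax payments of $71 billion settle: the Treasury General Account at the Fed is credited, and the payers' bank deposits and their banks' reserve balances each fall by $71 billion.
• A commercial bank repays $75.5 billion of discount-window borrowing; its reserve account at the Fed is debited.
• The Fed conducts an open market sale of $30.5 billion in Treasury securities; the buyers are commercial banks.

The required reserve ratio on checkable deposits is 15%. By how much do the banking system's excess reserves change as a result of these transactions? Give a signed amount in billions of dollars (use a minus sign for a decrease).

-$219.05 billion

Currency withdrawal $62 billion: reserves −$62B, deposits −$62B.
Government account inflow $71 billion: reserves −$71B, deposits −$71B.
Discount-window repayment $75.5 billion: reserves −$75.5B, deposits 0.
OMO sale (to banks) $30.5 billion: reserves −$30.5B, deposits 0.
Totals: Δreserves = −$239B, Δdeposits = −$133B.
Δrequired reserves = 15% × −$133B = −$19.95B.
Δexcess reserves = Δreserves − Δrequired = −$239B − (−$19.95B) = -$219.05 billion.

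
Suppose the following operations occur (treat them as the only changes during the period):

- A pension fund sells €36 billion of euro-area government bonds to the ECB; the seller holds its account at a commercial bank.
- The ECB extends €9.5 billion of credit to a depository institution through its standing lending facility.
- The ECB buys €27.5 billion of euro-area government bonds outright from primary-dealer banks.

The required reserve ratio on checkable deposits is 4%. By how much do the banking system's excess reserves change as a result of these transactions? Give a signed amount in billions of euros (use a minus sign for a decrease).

+€71.56 billion

Asset purchase (from non-banks) €36 billion: reserves +€36B, deposits +€36B.
Discount-window loan €9.5 billion: reserves +€9.5B, deposits 0.
OMO purchase (from banks) €27.5 billion: reserves +€27.5B, deposits 0.
Totals: Δreserves = +€73B, Δdeposits = +€36B.
Δrequired reserves = 4% × +€36B = +€1.44B.
Δexcess reserves = Δreserves − Δrequired = +€73B − (+€1.44B) = +€71.56 billion.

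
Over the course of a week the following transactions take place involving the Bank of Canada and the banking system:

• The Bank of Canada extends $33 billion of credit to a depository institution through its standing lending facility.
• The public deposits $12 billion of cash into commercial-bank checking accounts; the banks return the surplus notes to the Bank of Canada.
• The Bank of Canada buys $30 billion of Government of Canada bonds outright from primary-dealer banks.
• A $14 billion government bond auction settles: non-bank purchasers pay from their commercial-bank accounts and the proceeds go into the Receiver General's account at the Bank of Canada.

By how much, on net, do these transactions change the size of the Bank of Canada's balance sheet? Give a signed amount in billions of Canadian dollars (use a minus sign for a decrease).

+$63 billion

Discount-window loan $33 billion: a Bank of Canada asset is acquired → +$33B.
Currency deposit $12 billion: only the composition of liabilities changes → 0.
OMO purchase (from banks) $30 billion: a Bank of Canada asset is acquired → +$30B.
Government account inflow $14 billion: only the composition of liabilities changes → 0.
Net: 33 + 0 + 30 + 0 = +$63 billion.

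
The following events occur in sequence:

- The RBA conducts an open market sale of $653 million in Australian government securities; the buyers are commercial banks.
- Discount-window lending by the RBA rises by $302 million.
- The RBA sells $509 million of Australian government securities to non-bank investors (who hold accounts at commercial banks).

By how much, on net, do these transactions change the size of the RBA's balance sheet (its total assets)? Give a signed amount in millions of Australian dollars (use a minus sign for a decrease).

-$860 million

RBA balance sheet:
  Assets:      Securities −$1162M, Loans to banks +$302M
  Liabilities: Bank reserves −$860M
Commercial banking system:
  Assets:      Reserves at CB −$860M, Securities +$653M
  Liabilities: Checkable deposits −$509M, Borrowings from CB +$302M
Change in total RBA assets = -$860 million.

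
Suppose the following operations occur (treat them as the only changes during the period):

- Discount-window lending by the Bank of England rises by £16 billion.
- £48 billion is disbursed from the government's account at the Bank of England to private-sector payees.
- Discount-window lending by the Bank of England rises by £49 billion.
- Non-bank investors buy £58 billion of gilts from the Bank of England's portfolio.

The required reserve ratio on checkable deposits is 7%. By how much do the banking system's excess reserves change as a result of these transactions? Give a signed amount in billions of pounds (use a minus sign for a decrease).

Discount-window loan £16 billion: reserves +£16B, deposits 0.
Government spending £48 billion: reserves +£48B, deposits +£48B.
Discount-window loan £49 billion: reserves +£49B, deposits 0.
Asset sale (to non-banks) £58 billion: reserves −£58B, deposits −£58B.
Totals: Δreserves = +£55B, Δdeposits = −£10B.
Δrequired reserves = 7% × −£10B = −£0.7B.
Δexcess reserves = Δreserves − Δrequired = +£55B − (−£0.7B) = +£55.7 billion.

+£55.7 billion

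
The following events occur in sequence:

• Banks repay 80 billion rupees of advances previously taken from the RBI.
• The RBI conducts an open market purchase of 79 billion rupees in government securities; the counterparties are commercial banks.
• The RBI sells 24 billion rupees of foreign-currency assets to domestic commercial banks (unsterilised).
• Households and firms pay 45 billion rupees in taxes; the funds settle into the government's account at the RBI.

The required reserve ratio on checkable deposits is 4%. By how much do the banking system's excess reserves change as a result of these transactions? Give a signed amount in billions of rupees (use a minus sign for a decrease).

Discount-window repayment 80 billion rupees: reserves −80B, deposits 0.
OMO purchase (from banks) 79 billion rupees: reserves +79B, deposits 0.
FX sale 24 billion rupees: reserves −24B, deposits 0.
Government account inflow 45 billion rupees: reserves −45B, deposits −45B.
Totals: Δreserves = −70B, Δdeposits = −45B.
Δrequired reserves = 4% × −45B = −1.8B.
Δexcess reserves = Δreserves − Δrequired = −70B − (−1.8B) = -68.2 billion.

-68.2 billion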